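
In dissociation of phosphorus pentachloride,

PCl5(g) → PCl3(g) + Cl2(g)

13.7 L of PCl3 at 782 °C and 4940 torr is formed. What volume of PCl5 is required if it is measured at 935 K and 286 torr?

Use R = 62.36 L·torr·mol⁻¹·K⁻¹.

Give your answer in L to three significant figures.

210 L

n(PCl3) = PV/RT = (4940 × 13.7) / (62.36 × 1055.15) = 1.029 mol
n(PCl5) = (1/1) × 1.029 = 1.029 mol
V = nRT/P = 1.029 × 62.36 × 935 / 286 = 209.8 L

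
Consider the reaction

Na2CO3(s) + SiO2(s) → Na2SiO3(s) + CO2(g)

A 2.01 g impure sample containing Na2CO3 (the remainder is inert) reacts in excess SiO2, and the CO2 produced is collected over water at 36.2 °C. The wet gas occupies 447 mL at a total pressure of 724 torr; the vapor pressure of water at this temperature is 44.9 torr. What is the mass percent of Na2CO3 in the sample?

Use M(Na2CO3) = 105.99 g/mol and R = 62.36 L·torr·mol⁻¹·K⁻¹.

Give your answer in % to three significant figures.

P(CO2) = 724 − 44.9 = 679.1 torr
n(CO2) = PV/RT = (679.1 × 0.4470) / (62.36 × 309.35) = 0.01574 mol
n(Na2CO3) = (1/1) × 0.01574 = 0.01574 mol
m(Na2CO3) = 0.01574 × 105.99 = 1.668 g
%Na2CO3 = 1.668 / 2.01 × 100 = 82.99%

83.0 %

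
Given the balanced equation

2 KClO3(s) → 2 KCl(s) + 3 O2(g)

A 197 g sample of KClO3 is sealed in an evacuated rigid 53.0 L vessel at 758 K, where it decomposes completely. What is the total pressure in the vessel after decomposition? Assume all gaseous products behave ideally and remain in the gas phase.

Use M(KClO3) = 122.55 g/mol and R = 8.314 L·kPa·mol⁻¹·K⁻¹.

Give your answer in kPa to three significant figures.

287 kPa

n(KClO3) = 197 / 122.55 = 1.608 mol
n(gas produced) = (3/2) × 1.608 = 2.412 mol
P = nRT/V = 2.412 × 8.314 × 758 / 53.0 = 286.8 kPa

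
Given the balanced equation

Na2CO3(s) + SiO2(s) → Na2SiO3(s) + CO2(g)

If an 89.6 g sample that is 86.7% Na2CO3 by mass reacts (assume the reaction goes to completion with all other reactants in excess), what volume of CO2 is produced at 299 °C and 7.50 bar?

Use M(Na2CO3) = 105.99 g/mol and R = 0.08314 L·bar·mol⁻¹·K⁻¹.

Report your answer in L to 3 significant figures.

mass of Na2CO3 = 89.6 × 86.7/100 = 77.68 g
n(Na2CO3) = 77.68 / 105.99 = 0.7329 mol
n(CO2) = (1/1) × 0.7329 = 0.7329 mol
V = nRT/P = 0.7329 × 0.08314 × 572.15 / 7.50 = 4.648 L

4.65 L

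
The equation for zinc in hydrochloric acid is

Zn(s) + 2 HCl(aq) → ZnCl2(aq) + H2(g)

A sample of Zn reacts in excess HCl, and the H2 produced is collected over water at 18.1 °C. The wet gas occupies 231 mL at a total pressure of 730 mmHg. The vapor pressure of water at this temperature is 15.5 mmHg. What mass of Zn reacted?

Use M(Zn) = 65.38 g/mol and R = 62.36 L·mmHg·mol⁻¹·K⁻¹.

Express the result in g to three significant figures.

0.594 g

P(H2) = 730 − 15.5 = 714.5 mmHg
n(H2) = PV/RT = (714.5 × 0.2310) / (62.36 × 291.25) = 0.009087 mol
n(Zn) = (1/1) × 0.009087 = 0.009087 mol
m(Zn) = 0.009087 × 65.38 = 0.5941 g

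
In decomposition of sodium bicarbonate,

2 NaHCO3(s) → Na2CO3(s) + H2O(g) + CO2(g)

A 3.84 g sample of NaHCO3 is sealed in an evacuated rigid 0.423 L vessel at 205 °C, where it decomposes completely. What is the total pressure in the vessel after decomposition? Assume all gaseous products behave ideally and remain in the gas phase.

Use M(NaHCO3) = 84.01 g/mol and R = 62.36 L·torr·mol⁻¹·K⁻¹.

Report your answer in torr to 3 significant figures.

3220 torr

n(NaHCO3) = 3.84 / 84.01 = 0.04571 mol
n(gas produced) = (2/2) × 0.04571 = 0.04571 mol
P = nRT/V = 0.04571 × 62.36 × 478.15 / 0.423 = 3222 torr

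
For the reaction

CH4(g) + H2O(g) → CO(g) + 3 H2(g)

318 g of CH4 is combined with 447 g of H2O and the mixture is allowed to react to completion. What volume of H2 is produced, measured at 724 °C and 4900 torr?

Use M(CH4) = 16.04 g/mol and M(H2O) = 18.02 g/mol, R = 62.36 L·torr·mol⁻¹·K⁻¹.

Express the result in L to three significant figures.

755 L

n(CH4) = 318 / 16.04 = 19.83 mol
n(H2O) = 447 / 18.02 = 24.81 mol
For 19.83 mol CH4, stoichiometry requires (1/1) × 19.83 = 19.83 mol H2O; 24.81 mol is available, so CH4 is limiting.
n(H2) = (3/1) × 19.83 = 59.49 mol
V(H2) = nRT/P = 59.49 × 62.36 × 997.15 / 4900 = 754.9 L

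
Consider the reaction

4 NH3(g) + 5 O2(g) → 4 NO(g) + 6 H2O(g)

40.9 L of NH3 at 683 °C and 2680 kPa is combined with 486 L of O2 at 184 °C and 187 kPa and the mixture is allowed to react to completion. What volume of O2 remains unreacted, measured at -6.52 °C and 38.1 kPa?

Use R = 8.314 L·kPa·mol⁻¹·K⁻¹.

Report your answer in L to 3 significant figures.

n(NH3) = PV/RT = (2680 × 40.9) / (8.314 × 956.15) = 13.79 mol
n(O2) = PV/RT = (187 × 486) / (8.314 × 457.15) = 23.91 mol
For 13.79 mol NH3, stoichiometry requires (5/4) × 13.79 = 17.24 mol O2; 23.91 mol is available, so NH3 is limiting.
n(O2) consumed = (5/4) × 13.79 = 17.24 mol; remaining = 23.91 − 17.24 = 6.670 mol
V(O2) = nRT/P = 6.670 × 8.314 × 266.63 / 38.1 = 388.1 L

388 L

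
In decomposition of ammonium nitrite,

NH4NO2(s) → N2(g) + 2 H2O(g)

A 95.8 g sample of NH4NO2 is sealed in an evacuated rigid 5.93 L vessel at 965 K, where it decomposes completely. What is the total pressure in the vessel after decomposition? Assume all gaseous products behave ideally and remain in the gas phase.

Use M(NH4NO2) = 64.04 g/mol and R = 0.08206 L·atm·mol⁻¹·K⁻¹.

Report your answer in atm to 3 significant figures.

59.9 atm

n(NH4NO2) = 95.8 / 64.04 = 1.496 mol
n(gas produced) = (3/1) × 1.496 = 4.488 mol
P = nRT/V = 4.488 × 0.08206 × 965 / 5.93 = 59.93 atm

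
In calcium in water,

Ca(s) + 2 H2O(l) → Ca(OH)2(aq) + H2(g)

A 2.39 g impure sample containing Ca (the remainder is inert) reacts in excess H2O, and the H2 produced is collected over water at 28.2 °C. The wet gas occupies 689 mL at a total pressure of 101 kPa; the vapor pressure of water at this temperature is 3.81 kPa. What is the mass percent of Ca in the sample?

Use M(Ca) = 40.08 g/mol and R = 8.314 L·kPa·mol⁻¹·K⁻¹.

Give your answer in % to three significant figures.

44.8 %

P(H2) = 101 − 3.81 = 97.19 kPa
n(H2) = PV/RT = (97.19 × 0.6890) / (8.314 × 301.35) = 0.02673 mol
n(Ca) = (1/1) × 0.02673 = 0.02673 mol
m(Ca) = 0.02673 × 40.08 = 1.071 g
%Ca = 1.071 / 2.39 × 100 = 44.81%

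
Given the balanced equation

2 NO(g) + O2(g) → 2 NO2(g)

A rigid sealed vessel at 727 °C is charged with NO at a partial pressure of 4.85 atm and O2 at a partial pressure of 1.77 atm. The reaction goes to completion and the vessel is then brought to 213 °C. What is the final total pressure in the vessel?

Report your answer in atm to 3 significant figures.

2.36 atm

With V and T fixed, P_i ∝ n_i, so the mole ratios apply directly to partial pressures at 727 °C.
P(O2) required for 4.85 atm of NO = (1/2) × 4.85 = 2.425 atm; available 1.77 atm, so O2 is limiting.
P(NO) remaining = 4.85 − (2/1) × 1.77 = 1.310 atm
P(gaseous products) = (2)/1 × 1.77 = 3.540 atm
P_total at 727 °C = 1.310 + 3.540 = 4.850 atm
Scaling to 213 °C: P = 4.850 × 486.15/1000.15 = 2.357 atm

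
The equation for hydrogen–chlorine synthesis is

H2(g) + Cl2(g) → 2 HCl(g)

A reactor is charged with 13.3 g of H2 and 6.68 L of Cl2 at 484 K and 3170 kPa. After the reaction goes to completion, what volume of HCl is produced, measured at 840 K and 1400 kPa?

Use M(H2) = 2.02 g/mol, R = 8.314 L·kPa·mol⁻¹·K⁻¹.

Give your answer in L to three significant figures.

52.5 L

n(H2) = 13.3 / 2.02 = 6.584 mol
n(Cl2) = PV/RT = (3170 × 6.68) / (8.314 × 484) = 5.262 mol
For 6.584 mol H2, stoichiometry requires (1/1) × 6.584 = 6.584 mol Cl2; 5.262 mol is available, so Cl2 is limiting.
n(HCl) = (2/1) × 5.262 = 10.52 mol
V(HCl) = nRT/P = 10.52 × 8.314 × 840 / 1400 = 52.48 L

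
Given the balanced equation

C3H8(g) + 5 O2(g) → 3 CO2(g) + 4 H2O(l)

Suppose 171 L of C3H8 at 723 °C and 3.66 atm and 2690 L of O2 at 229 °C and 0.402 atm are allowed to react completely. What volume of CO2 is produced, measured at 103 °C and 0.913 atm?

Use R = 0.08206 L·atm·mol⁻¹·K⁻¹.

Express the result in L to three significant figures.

532 L

n(C3H8) = PV/RT = (3.66 × 171) / (0.08206 × 996.15) = 7.656 mol
n(O2) = PV/RT = (0.402 × 2690) / (0.08206 × 502.15) = 26.24 mol
For 7.656 mol C3H8, stoichiometry requires (5/1) × 7.656 = 38.28 mol O2; 26.24 mol is available, so O2 is limiting.
n(CO2) = (3/5) × 26.24 = 15.74 mol
V(CO2) = nRT/P = 15.74 × 0.08206 × 376.15 / 0.913 = 532.1 L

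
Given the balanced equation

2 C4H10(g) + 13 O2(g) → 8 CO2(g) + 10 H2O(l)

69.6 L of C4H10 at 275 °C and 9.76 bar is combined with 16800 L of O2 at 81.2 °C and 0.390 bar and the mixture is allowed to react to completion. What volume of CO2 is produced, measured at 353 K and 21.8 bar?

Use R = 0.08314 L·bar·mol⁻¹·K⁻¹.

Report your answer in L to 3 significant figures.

n(C4H10) = PV/RT = (9.76 × 69.6) / (0.08314 × 548.15) = 14.91 mol
n(O2) = PV/RT = (0.390 × 16800) / (0.08314 × 354.35) = 222.4 mol
For 14.91 mol C4H10, stoichiometry requires (13/2) × 14.91 = 96.92 mol O2; 222.4 mol is available, so C4H10 is limiting.
n(CO2) = (8/2) × 14.91 = 59.64 mol
V(CO2) = nRT/P = 59.64 × 0.08314 × 353 / 21.8 = 80.29 L

80.3 L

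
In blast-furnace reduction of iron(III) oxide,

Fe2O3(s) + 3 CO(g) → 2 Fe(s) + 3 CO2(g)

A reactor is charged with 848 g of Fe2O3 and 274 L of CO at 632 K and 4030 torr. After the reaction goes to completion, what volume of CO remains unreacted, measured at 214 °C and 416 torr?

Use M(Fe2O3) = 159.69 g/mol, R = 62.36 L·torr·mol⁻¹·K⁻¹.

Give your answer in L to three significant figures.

883 L

n(Fe2O3) = 848 / 159.69 = 5.310 mol
n(CO) = PV/RT = (4030 × 274) / (62.36 × 632) = 28.02 mol
For 5.310 mol Fe2O3, stoichiometry requires (3/1) × 5.310 = 15.93 mol CO; 28.02 mol is available, so Fe2O3 is limiting.
n(CO) consumed = (3/1) × 5.310 = 15.93 mol; remaining = 28.02 − 15.93 = 12.09 mol
V(CO) = nRT/P = 12.09 × 62.36 × 487.15 / 416 = 882.9 L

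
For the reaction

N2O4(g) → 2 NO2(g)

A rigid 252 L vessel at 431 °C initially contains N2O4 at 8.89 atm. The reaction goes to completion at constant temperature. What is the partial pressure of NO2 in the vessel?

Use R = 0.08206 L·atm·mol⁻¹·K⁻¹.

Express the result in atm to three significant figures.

17.8 atm

n(N2O4)₀ = PV/RT = (8.89 × 252) / (0.08206 × 704.15) = 38.77 mol
n(NO2) = (2/1) × 38.77 = 77.54 mol
P(NO2) = nRT/V = 77.54 × 0.08206 × 704.15 / 252 = 17.78 atm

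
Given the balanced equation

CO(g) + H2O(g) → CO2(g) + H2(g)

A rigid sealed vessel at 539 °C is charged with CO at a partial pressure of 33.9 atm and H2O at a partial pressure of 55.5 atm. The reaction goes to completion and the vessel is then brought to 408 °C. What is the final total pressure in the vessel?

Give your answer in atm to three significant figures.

Because the vessel is rigid and T is held at 539 °C, work the stoichiometry in partial pressures (P_i = n_iRT/V).
P(H2O) required for 33.9 atm of CO = (1/1) × 33.9 = 33.90 atm; available 55.5 atm, so CO is limiting.
P(H2O) remaining = 55.5 − (1/1) × 33.9 = 21.60 atm
P(gaseous products) = (1+1)/1 × 33.9 = 67.80 atm
P_total at 539 °C = 21.60 + 67.80 = 89.40 atm
Scaling to 408 °C: P = 89.40 × 681.15/812.15 = 74.98 atm

75.0 atm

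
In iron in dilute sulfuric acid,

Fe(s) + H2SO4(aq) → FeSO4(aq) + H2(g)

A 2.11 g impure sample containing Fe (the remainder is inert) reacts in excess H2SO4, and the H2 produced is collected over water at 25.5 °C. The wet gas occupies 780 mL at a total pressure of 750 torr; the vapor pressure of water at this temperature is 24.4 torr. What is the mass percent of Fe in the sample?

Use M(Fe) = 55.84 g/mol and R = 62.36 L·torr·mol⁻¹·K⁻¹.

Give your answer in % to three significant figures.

80.4 %

P(H2) = 750 − 24.4 = 725.6 torr
n(H2) = PV/RT = (725.6 × 0.7800) / (62.36 × 298.65) = 0.03039 mol
n(Fe) = (1/1) × 0.03039 = 0.03039 mol
m(Fe) = 0.03039 × 55.84 = 1.697 g
%Fe = 1.697 / 2.11 × 100 = 80.43%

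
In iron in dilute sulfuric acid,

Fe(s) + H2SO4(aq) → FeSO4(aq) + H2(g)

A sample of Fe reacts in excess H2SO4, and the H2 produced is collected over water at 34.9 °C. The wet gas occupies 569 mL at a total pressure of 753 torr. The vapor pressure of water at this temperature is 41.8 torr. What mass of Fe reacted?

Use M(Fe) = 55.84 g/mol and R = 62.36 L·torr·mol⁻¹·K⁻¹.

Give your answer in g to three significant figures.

P(H2) = 753 − 41.8 = 711.2 torr
n(H2) = PV/RT = (711.2 × 0.5690) / (62.36 × 308.05) = 0.02107 mol
n(Fe) = (1/1) × 0.02107 = 0.02107 mol
m(Fe) = 0.02107 × 55.84 = 1.177 g

1.18 g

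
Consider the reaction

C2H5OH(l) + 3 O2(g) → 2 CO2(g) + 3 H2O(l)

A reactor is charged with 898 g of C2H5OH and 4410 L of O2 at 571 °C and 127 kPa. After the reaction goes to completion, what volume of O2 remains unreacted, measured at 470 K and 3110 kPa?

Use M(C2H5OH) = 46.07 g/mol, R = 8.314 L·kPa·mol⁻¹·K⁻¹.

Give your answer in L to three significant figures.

26.8 L

n(C2H5OH) = 898 / 46.07 = 19.49 mol
n(O2) = PV/RT = (127 × 4410) / (8.314 × 844.15) = 79.80 mol
For 19.49 mol C2H5OH, stoichiometry requires (3/1) × 19.49 = 58.47 mol O2; 79.80 mol is available, so C2H5OH is limiting.
n(O2) consumed = (3/1) × 19.49 = 58.47 mol; remaining = 79.80 − 58.47 = 21.33 mol
V(O2) = nRT/P = 21.33 × 8.314 × 470 / 3110 = 26.80 L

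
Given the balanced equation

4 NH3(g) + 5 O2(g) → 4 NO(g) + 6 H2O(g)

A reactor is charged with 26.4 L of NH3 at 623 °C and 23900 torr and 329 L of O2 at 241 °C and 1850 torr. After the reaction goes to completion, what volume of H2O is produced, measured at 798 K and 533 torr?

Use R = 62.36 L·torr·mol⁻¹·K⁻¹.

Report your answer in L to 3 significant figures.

1580 L

n(NH3) = PV/RT = (23900 × 26.4) / (62.36 × 896.15) = 11.29 mol
n(O2) = PV/RT = (1850 × 329) / (62.36 × 514.15) = 18.98 mol
For 11.29 mol NH3, stoichiometry requires (5/4) × 11.29 = 14.11 mol O2; 18.98 mol is available, so NH3 is limiting.
n(H2O) = (6/4) × 11.29 = 16.93 mol
V(H2O) = nRT/P = 16.93 × 62.36 × 798 / 533 = 1581 L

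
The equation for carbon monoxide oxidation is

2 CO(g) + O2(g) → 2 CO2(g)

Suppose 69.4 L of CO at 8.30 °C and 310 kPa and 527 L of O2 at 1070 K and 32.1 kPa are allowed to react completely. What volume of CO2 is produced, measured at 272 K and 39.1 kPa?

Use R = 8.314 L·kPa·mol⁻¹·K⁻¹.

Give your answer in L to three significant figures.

n(CO) = PV/RT = (310 × 69.4) / (8.314 × 281.45) = 9.194 mol
n(O2) = PV/RT = (32.1 × 527) / (8.314 × 1070) = 1.902 mol
For 9.194 mol CO, stoichiometry requires (1/2) × 9.194 = 4.597 mol O2; 1.902 mol is available, so O2 is limiting.
n(CO2) = (2/1) × 1.902 = 3.804 mol
V(CO2) = nRT/P = 3.804 × 8.314 × 272 / 39.1 = 220.0 L

220 L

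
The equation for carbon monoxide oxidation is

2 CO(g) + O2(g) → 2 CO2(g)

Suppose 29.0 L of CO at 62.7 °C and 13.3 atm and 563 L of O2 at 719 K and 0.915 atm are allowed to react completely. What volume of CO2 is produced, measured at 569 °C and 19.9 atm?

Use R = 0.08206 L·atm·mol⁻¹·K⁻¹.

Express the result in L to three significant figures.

n(CO) = PV/RT = (13.3 × 29.0) / (0.08206 × 335.85) = 13.99 mol
n(O2) = PV/RT = (0.915 × 563) / (0.08206 × 719) = 8.731 mol
For 13.99 mol CO, stoichiometry requires (1/2) × 13.99 = 6.995 mol O2; 8.731 mol is available, so CO is limiting.
n(CO2) = (2/2) × 13.99 = 13.99 mol
V(CO2) = nRT/P = 13.99 × 0.08206 × 842.15 / 19.9 = 48.58 L

48.6 L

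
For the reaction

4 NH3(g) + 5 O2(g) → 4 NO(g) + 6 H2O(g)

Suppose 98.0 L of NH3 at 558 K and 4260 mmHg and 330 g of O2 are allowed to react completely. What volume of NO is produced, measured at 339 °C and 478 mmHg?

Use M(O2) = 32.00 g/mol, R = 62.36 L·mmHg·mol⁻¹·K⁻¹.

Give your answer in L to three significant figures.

659 L

n(NH3) = PV/RT = (4260 × 98.0) / (62.36 × 558) = 12.00 mol
n(O2) = 330 / 32.00 = 10.31 mol
For 12.00 mol NH3, stoichiometry requires (5/4) × 12.00 = 15.00 mol O2; 10.31 mol is available, so O2 is limiting.
n(NO) = (4/5) × 10.31 = 8.248 mol
V(NO) = nRT/P = 8.248 × 62.36 × 612.15 / 478 = 658.7 L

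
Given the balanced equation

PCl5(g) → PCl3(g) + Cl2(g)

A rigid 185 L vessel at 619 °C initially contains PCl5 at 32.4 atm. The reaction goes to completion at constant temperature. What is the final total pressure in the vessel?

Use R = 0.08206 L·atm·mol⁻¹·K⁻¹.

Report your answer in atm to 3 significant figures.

Since T and V are fixed, P_final/P_initial = n_final/n_initial = 2/1.
P_final = (2/1) × 32.4 = 64.80 atm

64.8 atm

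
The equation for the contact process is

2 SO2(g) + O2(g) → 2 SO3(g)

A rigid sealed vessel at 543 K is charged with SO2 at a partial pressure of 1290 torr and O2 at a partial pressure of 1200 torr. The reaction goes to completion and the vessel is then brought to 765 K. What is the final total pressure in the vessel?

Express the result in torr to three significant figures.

2600 torr

With V and T fixed, P_i ∝ n_i, so the mole ratios apply directly to partial pressures at 543 K.
P(O2) required for 1290 torr of SO2 = (1/2) × 1290 = 645.0 torr; available 1200 torr, so SO2 is limiting.
P(O2) remaining = 1200 − (1/2) × 1290 = 555.0 torr
P(gaseous products) = (2)/2 × 1290 = 1290 torr
P_total at 543 K = 555.0 + 1290 = 1845 torr
Scaling to 765 K: P = 1845 × 765/543 = 2599 torr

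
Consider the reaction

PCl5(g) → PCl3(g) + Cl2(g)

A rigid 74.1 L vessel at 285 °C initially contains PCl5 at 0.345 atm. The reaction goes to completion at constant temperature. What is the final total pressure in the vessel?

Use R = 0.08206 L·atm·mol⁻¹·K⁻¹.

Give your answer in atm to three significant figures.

0.690 atm

Since T and V are fixed, P_final/P_initial = n_final/n_initial = 2/1.
P_final = (2/1) × 0.345 = 0.6900 atm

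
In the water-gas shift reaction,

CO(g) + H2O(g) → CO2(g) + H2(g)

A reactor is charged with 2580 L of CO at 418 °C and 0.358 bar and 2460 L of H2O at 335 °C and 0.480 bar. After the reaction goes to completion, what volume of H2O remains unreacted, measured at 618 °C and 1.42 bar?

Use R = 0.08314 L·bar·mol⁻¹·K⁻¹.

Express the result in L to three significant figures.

380 L

n(CO) = PV/RT = (0.358 × 2580) / (0.08314 × 691.15) = 16.07 mol
n(H2O) = PV/RT = (0.480 × 2460) / (0.08314 × 608.15) = 23.35 mol
For 16.07 mol CO, stoichiometry requires (1/1) × 16.07 = 16.07 mol H2O; 23.35 mol is available, so CO is limiting.
n(H2O) consumed = (1/1) × 16.07 = 16.07 mol; remaining = 23.35 − 16.07 = 7.280 mol
V(H2O) = nRT/P = 7.280 × 0.08314 × 891.15 / 1.42 = 379.8 L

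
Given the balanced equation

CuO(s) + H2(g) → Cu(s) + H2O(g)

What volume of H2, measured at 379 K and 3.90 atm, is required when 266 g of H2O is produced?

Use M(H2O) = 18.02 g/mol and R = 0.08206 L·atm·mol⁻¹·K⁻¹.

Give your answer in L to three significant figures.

118 L

n(H2O) = 266.0 / 18.02 = 14.76 mol
n(H2) = (1/1) × 14.76 = 14.76 mol
V = nRT/P = 14.76 × 0.08206 × 379 / 3.90 = 117.7 L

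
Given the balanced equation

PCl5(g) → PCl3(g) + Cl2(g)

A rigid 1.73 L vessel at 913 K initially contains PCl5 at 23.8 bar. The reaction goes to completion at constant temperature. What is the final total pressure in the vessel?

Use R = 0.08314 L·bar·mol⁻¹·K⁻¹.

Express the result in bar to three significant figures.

47.6 bar

Since T and V are fixed, P_final/P_initial = n_final/n_initial = 2/1.
P_final = (2/1) × 23.8 = 47.60 bar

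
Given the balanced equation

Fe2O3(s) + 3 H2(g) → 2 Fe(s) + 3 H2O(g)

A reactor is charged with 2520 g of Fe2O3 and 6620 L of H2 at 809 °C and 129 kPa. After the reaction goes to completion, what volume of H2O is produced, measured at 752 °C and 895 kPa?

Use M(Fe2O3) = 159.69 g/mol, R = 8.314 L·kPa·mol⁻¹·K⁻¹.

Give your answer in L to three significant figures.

451 L

n(Fe2O3) = 2520 / 159.69 = 15.78 mol
n(H2) = PV/RT = (129 × 6620) / (8.314 × 1082.15) = 94.92 mol
For 15.78 mol Fe2O3, stoichiometry requires (3/1) × 15.78 = 47.34 mol H2; 94.92 mol is available, so Fe2O3 is limiting.
n(H2O) = (3/1) × 15.78 = 47.34 mol
V(H2O) = nRT/P = 47.34 × 8.314 × 1025.15 / 895 = 450.8 L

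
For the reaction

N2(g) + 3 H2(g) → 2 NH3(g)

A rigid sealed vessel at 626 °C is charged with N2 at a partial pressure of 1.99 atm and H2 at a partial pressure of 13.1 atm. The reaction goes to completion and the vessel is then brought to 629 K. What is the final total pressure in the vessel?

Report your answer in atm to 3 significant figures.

At constant V, partial pressures at 626 °C are proportional to moles, so apply stoichiometry directly to pressures.
P(H2) required for 1.99 atm of N2 = (3/1) × 1.99 = 5.970 atm; available 13.1 atm, so N2 is limiting.
P(H2) remaining = 13.1 − (3/1) × 1.99 = 7.130 atm
P(gaseous products) = (2)/1 × 1.99 = 3.980 atm
P_total at 626 °C = 7.130 + 3.980 = 11.11 atm
Scaling to 629 K: P = 11.11 × 629/899.15 = 7.772 atm

7.77 atm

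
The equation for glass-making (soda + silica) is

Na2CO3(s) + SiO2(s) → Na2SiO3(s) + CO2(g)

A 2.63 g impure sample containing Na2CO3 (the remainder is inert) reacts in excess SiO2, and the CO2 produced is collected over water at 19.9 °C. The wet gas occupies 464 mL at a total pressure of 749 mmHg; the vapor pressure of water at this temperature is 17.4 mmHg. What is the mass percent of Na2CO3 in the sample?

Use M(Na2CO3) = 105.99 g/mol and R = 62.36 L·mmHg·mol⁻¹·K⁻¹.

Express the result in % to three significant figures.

74.9 %

P(CO2) = 749 − 17.4 = 731.6 mmHg
n(CO2) = PV/RT = (731.6 × 0.4640) / (62.36 × 293.05) = 0.01858 mol
n(Na2CO3) = (1/1) × 0.01858 = 0.01858 mol
m(Na2CO3) = 0.01858 × 105.99 = 1.969 g
%Na2CO3 = 1.969 / 2.63 × 100 = 74.87%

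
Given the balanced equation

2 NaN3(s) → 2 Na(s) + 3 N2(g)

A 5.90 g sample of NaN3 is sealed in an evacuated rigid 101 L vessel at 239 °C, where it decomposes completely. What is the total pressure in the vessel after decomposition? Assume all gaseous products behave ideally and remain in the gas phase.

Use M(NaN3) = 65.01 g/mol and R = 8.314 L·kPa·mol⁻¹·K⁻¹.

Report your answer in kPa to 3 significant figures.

5.74 kPa

n(NaN3) = 5.90 / 65.01 = 0.09076 mol
n(gas produced) = (3/2) × 0.09076 = 0.1361 mol
P = nRT/V = 0.1361 × 8.314 × 512.15 / 101 = 5.738 kPa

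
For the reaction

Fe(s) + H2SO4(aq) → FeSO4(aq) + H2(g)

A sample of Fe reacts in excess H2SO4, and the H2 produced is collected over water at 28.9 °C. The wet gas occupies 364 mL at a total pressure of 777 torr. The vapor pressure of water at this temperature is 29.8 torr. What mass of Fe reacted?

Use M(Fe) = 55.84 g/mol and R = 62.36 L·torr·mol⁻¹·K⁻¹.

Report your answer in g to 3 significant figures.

0.806 g

P(H2) = 777 − 29.8 = 747.2 torr
n(H2) = PV/RT = (747.2 × 0.3640) / (62.36 × 302.05) = 0.01444 mol
n(Fe) = (1/1) × 0.01444 = 0.01444 mol
m(Fe) = 0.01444 × 55.84 = 0.8063 g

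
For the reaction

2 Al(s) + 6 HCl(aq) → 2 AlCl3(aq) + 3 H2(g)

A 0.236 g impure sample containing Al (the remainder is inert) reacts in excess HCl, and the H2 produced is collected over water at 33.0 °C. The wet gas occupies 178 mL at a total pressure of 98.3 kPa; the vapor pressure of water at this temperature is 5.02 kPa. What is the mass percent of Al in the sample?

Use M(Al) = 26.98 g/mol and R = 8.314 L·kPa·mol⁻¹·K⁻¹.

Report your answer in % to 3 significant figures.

P(H2) = 98.3 − 5.02 = 93.28 kPa
n(H2) = PV/RT = (93.28 × 0.1780) / (8.314 × 306.15) = 0.006523 mol
n(Al) = (2/3) × 0.006523 = 0.004349 mol
m(Al) = 0.004349 × 26.98 = 0.1173 g
%Al = 0.1173 / 0.236 × 100 = 49.70%

49.7 %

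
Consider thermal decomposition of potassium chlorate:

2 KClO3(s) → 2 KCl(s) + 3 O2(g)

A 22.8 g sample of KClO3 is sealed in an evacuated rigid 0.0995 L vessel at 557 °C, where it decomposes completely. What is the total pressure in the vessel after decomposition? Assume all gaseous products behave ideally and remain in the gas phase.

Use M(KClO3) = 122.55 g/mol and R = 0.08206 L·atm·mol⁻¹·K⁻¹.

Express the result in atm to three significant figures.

n(KClO3) = 22.8 / 122.55 = 0.1860 mol
n(gas produced) = (3/2) × 0.1860 = 0.2790 mol
P = nRT/V = 0.2790 × 0.08206 × 830.15 / 0.0995 = 191.0 atm

191 atm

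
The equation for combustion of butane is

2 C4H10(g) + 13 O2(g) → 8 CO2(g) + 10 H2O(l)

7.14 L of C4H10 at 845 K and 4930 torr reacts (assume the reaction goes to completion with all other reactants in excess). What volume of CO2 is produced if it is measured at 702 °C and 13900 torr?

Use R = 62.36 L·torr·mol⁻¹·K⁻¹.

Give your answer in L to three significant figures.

n(C4H10) = PV/RT = (4930 × 7.14) / (62.36 × 845) = 0.6680 mol
n(CO2) = (8/2) × 0.6680 = 2.672 mol
V = nRT/P = 2.672 × 62.36 × 975.15 / 13900 = 11.69 L

11.7 L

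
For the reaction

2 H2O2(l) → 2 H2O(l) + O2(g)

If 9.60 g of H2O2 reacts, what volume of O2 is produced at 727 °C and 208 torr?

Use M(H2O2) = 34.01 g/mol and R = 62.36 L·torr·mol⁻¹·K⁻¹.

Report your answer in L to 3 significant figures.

n(H2O2) = 9.600 / 34.01 = 0.2823 mol
n(O2) = (1/2) × 0.2823 = 0.1411 mol
V = nRT/P = 0.1411 × 62.36 × 1000.15 / 208 = 42.31 L

42.3 L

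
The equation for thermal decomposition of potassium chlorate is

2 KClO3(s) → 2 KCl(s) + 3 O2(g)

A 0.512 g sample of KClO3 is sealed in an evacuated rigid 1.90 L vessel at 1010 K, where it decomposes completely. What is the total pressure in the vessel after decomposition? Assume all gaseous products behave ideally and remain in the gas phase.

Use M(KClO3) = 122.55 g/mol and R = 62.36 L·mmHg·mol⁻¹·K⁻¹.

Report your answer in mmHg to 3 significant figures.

208 mmHg

n(KClO3) = 0.512 / 122.55 = 0.004178 mol
n(gas produced) = (3/2) × 0.004178 = 0.006267 mol
P = nRT/V = 0.006267 × 62.36 × 1010 / 1.90 = 207.7 mmHg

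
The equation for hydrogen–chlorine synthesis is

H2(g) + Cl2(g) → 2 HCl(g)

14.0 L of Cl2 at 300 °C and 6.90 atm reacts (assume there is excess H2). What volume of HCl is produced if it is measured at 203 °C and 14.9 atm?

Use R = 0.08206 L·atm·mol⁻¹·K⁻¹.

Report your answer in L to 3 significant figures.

10.8 L

n(Cl2) = PV/RT = (6.90 × 14.0) / (0.08206 × 573.15) = 2.054 mol
n(HCl) = (2/1) × 2.054 = 4.108 mol
V = nRT/P = 4.108 × 0.08206 × 476.15 / 14.9 = 10.77 L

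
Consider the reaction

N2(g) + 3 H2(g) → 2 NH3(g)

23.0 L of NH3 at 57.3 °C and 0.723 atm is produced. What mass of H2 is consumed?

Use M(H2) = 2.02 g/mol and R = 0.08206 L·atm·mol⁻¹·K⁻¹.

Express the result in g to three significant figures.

1.86 g

n(NH3) = PV/RT = (0.723 × 23.0) / (0.08206 × 330.45) = 0.6132 mol
n(H2) = (3/2) × 0.6132 = 0.9198 mol
m(H2) = 0.9198 × 2.02 = 1.858 g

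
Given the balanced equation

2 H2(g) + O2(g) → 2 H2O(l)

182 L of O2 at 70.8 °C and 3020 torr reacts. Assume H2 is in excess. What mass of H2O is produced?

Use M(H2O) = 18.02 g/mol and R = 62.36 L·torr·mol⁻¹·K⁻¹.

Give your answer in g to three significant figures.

924 g

n(O2) = PV/RT = (3020 × 182) / (62.36 × 343.95) = 25.63 mol
n(H2O) = (2/1) × 25.63 = 51.26 mol
m(H2O) = 51.26 × 18.02 = 923.7 g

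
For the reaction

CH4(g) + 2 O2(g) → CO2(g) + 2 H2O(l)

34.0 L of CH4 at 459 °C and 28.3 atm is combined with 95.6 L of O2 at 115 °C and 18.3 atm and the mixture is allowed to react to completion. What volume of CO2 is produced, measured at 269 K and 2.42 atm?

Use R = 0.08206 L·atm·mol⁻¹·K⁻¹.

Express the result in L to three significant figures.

n(CH4) = PV/RT = (28.3 × 34.0) / (0.08206 × 732.15) = 16.02 mol
n(O2) = PV/RT = (18.3 × 95.6) / (0.08206 × 388.15) = 54.93 mol
For 16.02 mol CH4, stoichiometry requires (2/1) × 16.02 = 32.04 mol O2; 54.93 mol is available, so CH4 is limiting.
n(CO2) = (1/1) × 16.02 = 16.02 mol
V(CO2) = nRT/P = 16.02 × 0.08206 × 269 / 2.42 = 146.1 L

146 L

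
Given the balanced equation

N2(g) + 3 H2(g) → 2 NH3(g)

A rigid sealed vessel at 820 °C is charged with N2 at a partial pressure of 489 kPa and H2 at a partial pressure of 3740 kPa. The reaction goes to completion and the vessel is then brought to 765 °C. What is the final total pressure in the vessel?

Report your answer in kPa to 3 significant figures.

With V and T fixed, P_i ∝ n_i, so the mole ratios apply directly to partial pressures at 820 °C.
P(H2) required for 489 kPa of N2 = (3/1) × 489 = 1467 kPa; available 3740 kPa, so N2 is limiting.
P(H2) remaining = 3740 − (3/1) × 489 = 2273 kPa
P(gaseous products) = (2)/1 × 489 = 978.0 kPa
P_total at 820 °C = 2273 + 978.0 = 3251 kPa
Scaling to 765 °C: P = 3251 × 1038.15/1093.15 = 3087 kPa

3090 kPa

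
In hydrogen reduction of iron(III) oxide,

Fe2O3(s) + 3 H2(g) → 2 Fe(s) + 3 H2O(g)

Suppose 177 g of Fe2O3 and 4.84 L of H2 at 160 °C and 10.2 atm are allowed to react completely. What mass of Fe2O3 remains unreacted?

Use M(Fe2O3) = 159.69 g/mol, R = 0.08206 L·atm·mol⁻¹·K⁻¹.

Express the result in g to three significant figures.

103 g

n(Fe2O3) = 177 / 159.69 = 1.108 mol
n(H2) = PV/RT = (10.2 × 4.84) / (0.08206 × 433.15) = 1.389 mol
For 1.108 mol Fe2O3, stoichiometry requires (3/1) × 1.108 = 3.324 mol H2; 1.389 mol is available, so H2 is limiting.
n(Fe2O3) consumed = (1/3) × 1.389 = 0.4630 mol; remaining = 1.108 − 0.4630 = 0.6450 mol
m(Fe2O3) = 0.6450 × 159.69 = 103.0 g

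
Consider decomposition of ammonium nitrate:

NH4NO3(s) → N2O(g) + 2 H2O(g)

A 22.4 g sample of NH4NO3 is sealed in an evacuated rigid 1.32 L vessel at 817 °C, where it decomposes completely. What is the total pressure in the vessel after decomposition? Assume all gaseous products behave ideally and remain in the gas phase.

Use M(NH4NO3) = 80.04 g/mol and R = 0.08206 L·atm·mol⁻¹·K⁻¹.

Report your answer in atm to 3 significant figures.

56.9 atm

n(NH4NO3) = 22.4 / 80.04 = 0.2799 mol
n(gas produced) = (3/1) × 0.2799 = 0.8397 mol
P = nRT/V = 0.8397 × 0.08206 × 1090.15 / 1.32 = 56.91 atm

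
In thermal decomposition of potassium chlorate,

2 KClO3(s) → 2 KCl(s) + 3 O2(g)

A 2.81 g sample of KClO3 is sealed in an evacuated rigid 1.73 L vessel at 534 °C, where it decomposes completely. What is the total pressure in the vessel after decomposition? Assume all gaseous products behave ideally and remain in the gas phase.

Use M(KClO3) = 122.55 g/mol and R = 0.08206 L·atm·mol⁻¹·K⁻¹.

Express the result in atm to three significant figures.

1.32 atm

n(KClO3) = 2.81 / 122.55 = 0.02293 mol
n(gas produced) = (3/2) × 0.02293 = 0.03439 mol
P = nRT/V = 0.03439 × 0.08206 × 807.15 / 1.73 = 1.317 atm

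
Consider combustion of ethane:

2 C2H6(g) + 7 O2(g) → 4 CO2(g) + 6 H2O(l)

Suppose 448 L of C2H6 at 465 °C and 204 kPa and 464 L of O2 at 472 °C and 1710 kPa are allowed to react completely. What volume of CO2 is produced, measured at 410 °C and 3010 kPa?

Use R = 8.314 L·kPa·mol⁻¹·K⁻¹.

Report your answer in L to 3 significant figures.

n(C2H6) = PV/RT = (204 × 448) / (8.314 × 738.15) = 14.89 mol
n(O2) = PV/RT = (1710 × 464) / (8.314 × 745.15) = 128.1 mol
For 14.89 mol C2H6, stoichiometry requires (7/2) × 14.89 = 52.12 mol O2; 128.1 mol is available, so C2H6 is limiting.
n(CO2) = (4/2) × 14.89 = 29.78 mol
V(CO2) = nRT/P = 29.78 × 8.314 × 683.15 / 3010 = 56.19 L

56.2 L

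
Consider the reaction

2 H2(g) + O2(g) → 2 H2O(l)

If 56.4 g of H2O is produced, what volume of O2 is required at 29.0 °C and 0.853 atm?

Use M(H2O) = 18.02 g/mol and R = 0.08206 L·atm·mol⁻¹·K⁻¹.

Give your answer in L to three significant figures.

45.5 L

n(H2O) = 56.40 / 18.02 = 3.130 mol
n(O2) = (1/2) × 3.130 = 1.565 mol
V = nRT/P = 1.565 × 0.08206 × 302.15 / 0.853 = 45.49 L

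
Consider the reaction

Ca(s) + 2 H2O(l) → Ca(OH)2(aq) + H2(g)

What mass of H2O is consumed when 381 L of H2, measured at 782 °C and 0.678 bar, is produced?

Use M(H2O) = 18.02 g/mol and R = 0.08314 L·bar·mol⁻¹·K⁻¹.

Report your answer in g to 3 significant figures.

n(H2) = PV/RT = (0.678 × 381) / (0.08314 × 1055.15) = 2.945 mol
n(H2O) = (2/1) × 2.945 = 5.890 mol
m(H2O) = 5.890 × 18.02 = 106.1 g

106 g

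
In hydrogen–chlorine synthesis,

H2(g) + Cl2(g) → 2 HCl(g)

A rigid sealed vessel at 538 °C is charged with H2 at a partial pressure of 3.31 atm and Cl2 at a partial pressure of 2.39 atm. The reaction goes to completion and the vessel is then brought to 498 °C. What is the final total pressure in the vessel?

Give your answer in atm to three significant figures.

5.42 atm

At constant V, partial pressures at 538 °C are proportional to moles, so apply stoichiometry directly to pressures.
P(Cl2) required for 3.31 atm of H2 = (1/1) × 3.31 = 3.310 atm; available 2.39 atm, so Cl2 is limiting.
P(H2) remaining = 3.31 − (1/1) × 2.39 = 0.9200 atm
P(gaseous products) = (2)/1 × 2.39 = 4.780 atm
P_total at 538 °C = 0.9200 + 4.780 = 5.700 atm
Scaling to 498 °C: P = 5.700 × 771.15/811.15 = 5.419 atm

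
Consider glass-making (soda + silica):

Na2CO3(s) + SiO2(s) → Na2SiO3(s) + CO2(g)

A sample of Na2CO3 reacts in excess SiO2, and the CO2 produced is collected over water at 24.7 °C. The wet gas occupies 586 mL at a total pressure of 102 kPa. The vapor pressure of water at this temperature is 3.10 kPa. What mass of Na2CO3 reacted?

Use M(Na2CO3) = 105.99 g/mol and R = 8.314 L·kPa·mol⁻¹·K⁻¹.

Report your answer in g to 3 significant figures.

P(CO2) = 102 − 3.10 = 98.90 kPa
n(CO2) = PV/RT = (98.90 × 0.5860) / (8.314 × 297.85) = 0.02340 mol
n(Na2CO3) = (1/1) × 0.02340 = 0.02340 mol
m(Na2CO3) = 0.02340 × 105.99 = 2.480 g

2.48 g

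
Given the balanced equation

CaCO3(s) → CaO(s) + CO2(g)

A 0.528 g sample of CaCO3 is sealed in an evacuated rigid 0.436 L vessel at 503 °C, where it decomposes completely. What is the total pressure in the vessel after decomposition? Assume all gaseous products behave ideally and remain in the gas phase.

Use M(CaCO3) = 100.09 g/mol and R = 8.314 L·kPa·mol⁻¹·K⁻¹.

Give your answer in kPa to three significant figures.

n(CaCO3) = 0.528 / 100.09 = 0.005275 mol
n(gas produced) = (1/1) × 0.005275 = 0.005275 mol
P = nRT/V = 0.005275 × 8.314 × 776.15 / 0.436 = 78.07 kPa

78.1 kPa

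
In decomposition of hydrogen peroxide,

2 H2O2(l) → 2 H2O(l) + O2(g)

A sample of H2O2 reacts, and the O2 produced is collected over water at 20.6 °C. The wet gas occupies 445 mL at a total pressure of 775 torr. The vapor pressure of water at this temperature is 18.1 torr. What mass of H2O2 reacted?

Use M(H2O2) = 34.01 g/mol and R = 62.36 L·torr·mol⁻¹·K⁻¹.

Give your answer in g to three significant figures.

P(O2) = 775 − 18.1 = 756.9 torr
n(O2) = PV/RT = (756.9 × 0.4450) / (62.36 × 293.75) = 0.01839 mol
n(H2O2) = (2/1) × 0.01839 = 0.03678 mol
m(H2O2) = 0.03678 × 34.01 = 1.251 g

1.25 g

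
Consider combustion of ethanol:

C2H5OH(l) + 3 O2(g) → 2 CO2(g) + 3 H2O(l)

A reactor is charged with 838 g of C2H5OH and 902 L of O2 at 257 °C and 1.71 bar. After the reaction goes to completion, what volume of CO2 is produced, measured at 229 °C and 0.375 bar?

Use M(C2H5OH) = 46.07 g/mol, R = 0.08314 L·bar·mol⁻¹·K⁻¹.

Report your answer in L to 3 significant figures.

2600 L

n(C2H5OH) = 838 / 46.07 = 18.19 mol
n(O2) = PV/RT = (1.71 × 902) / (0.08314 × 530.15) = 34.99 mol
For 18.19 mol C2H5OH, stoichiometry requires (3/1) × 18.19 = 54.57 mol O2; 34.99 mol is available, so O2 is limiting.
n(CO2) = (2/3) × 34.99 = 23.33 mol
V(CO2) = nRT/P = 23.33 × 0.08314 × 502.15 / 0.375 = 2597 L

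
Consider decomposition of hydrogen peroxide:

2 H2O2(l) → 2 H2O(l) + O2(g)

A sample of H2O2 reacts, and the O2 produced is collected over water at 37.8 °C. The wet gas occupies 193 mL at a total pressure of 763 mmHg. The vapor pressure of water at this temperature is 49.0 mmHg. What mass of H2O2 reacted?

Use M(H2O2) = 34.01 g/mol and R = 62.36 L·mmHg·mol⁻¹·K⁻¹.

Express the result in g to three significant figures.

0.483 g

P(O2) = 763 − 49.0 = 714.0 mmHg
n(O2) = PV/RT = (714.0 × 0.1930) / (62.36 × 310.95) = 0.007107 mol
n(H2O2) = (2/1) × 0.007107 = 0.01421 mol
m(H2O2) = 0.01421 × 34.01 = 0.4833 g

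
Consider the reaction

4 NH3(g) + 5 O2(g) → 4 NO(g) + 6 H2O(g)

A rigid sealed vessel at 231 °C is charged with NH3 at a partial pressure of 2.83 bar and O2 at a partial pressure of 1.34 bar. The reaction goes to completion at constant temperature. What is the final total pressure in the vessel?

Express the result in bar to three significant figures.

4.44 bar

Because the vessel is rigid and T is held at 231 °C, work the stoichiometry in partial pressures (P_i = n_iRT/V).
P(O2) required for 2.83 bar of NH3 = (5/4) × 2.83 = 3.538 bar; available 1.34 bar, so O2 is limiting.
P(NH3) remaining = 2.83 − (4/5) × 1.34 = 1.758 bar
P(gaseous products) = (4+6)/5 × 1.34 = 2.680 bar
P_total at 231 °C = 1.758 + 2.680 = 4.438 bar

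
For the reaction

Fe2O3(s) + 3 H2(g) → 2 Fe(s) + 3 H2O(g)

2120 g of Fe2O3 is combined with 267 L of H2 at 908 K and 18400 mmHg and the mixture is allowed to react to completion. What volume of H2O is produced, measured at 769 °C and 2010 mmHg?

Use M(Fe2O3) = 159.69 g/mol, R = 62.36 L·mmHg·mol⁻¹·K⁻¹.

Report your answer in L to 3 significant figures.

1290 L

n(Fe2O3) = 2120 / 159.69 = 13.28 mol
n(H2) = PV/RT = (18400 × 267) / (62.36 × 908) = 86.76 mol
For 13.28 mol Fe2O3, stoichiometry requires (3/1) × 13.28 = 39.84 mol H2; 86.76 mol is available, so Fe2O3 is limiting.
n(H2O) = (3/1) × 13.28 = 39.84 mol
V(H2O) = nRT/P = 39.84 × 62.36 × 1042.15 / 2010 = 1288 L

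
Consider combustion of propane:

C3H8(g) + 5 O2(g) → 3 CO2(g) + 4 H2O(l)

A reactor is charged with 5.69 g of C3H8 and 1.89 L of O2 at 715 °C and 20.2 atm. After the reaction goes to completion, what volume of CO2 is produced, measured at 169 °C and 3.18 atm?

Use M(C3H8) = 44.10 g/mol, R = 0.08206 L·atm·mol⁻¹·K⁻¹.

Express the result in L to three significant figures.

3.22 L

n(C3H8) = 5.69 / 44.10 = 0.1290 mol
n(O2) = PV/RT = (20.2 × 1.89) / (0.08206 × 988.15) = 0.4708 mol
For 0.1290 mol C3H8, stoichiometry requires (5/1) × 0.1290 = 0.6450 mol O2; 0.4708 mol is available, so O2 is limiting.
n(CO2) = (3/5) × 0.4708 = 0.2825 mol
V(CO2) = nRT/P = 0.2825 × 0.08206 × 442.15 / 3.18 = 3.223 L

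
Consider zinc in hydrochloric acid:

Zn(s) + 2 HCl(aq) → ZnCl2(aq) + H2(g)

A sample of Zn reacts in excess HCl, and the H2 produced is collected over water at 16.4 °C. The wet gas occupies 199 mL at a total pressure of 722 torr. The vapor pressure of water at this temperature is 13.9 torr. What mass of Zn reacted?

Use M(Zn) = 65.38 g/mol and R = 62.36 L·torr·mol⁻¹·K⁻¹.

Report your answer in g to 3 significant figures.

0.510 g

P(H2) = 722 − 13.9 = 708.1 torr
n(H2) = PV/RT = (708.1 × 0.1990) / (62.36 × 289.55) = 0.007804 mol
n(Zn) = (1/1) × 0.007804 = 0.007804 mol
m(Zn) = 0.007804 × 65.38 = 0.5102 g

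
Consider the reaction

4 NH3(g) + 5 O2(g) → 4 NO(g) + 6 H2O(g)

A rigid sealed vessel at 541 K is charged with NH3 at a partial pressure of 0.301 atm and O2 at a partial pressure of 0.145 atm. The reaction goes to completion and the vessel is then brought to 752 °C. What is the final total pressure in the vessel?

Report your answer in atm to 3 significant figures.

0.900 atm

With V and T fixed, P_i ∝ n_i, so the mole ratios apply directly to partial pressures at 541 K.
P(O2) required for 0.301 atm of NH3 = (5/4) × 0.301 = 0.3762 atm; available 0.145 atm, so O2 is limiting.
P(NH3) remaining = 0.301 − (4/5) × 0.145 = 0.1850 atm
P(gaseous products) = (4+6)/5 × 0.145 = 0.2900 atm
P_total at 541 K = 0.1850 + 0.2900 = 0.4750 atm
Scaling to 752 °C: P = 0.4750 × 1025.15/541 = 0.9001 atm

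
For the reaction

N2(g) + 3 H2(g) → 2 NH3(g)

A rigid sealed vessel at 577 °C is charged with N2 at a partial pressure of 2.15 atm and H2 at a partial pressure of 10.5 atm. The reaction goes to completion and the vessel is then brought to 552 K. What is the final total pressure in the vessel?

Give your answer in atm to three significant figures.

5.42 atm

At constant V, partial pressures at 577 °C are proportional to moles, so apply stoichiometry directly to pressures.
P(H2) required for 2.15 atm of N2 = (3/1) × 2.15 = 6.450 atm; available 10.5 atm, so N2 is limiting.
P(H2) remaining = 10.5 − (3/1) × 2.15 = 4.050 atm
P(gaseous products) = (2)/1 × 2.15 = 4.300 atm
P_total at 577 °C = 4.050 + 4.300 = 8.350 atm
Scaling to 552 K: P = 8.350 × 552/850.15 = 5.422 atm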